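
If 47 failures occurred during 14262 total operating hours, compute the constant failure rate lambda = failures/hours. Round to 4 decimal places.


failures = 47
total_hours = 14262
lambda = 47 / 14262
lambda = 0.0033

0.0033


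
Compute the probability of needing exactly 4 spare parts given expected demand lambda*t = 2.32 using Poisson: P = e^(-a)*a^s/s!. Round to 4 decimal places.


a = 2.32, s = 4
e^(-a) = e^(-2.32) = 0.0983
a^s = 2.32^4 = 28.9702
s! = 24
P = 0.0983 * 28.9702 / 24
P = 0.1186

0.1186


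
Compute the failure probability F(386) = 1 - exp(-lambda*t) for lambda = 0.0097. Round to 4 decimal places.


lambda = 0.0097, t = 386
lambda * t = 3.7442
exp(-3.7442) = 0.0237
F(t) = 1 - 0.0237
F(t) = 0.9763

0.9763


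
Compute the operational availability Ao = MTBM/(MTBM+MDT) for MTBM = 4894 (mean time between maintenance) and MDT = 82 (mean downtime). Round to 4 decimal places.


MTBM = 4894
MDT = 82
MTBM + MDT = 4976
Ao = 4894 / 4976
Ao = 0.9835

0.9835


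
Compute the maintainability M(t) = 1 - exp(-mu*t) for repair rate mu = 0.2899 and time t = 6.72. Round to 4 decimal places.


mu = 0.2899, t = 6.72
mu * t = 0.2899 * 6.72 = 1.9481
exp(-1.9481) = 0.1425
M(t) = 1 - 0.1425
M(t) = 0.8575

0.8575


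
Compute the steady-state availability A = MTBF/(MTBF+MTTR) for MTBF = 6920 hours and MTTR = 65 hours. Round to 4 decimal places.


MTBF = 6920
MTTR = 65
MTBF + MTTR = 6985
A = 6920 / 6985
A = 0.9907

0.9907


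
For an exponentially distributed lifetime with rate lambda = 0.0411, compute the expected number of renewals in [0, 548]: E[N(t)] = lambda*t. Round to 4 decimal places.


lambda = 0.0411
t = 548
E[N(t)] = lambda * t
E[N(t)] = 0.0411 * 548
E[N(t)] = 22.5228

22.5228


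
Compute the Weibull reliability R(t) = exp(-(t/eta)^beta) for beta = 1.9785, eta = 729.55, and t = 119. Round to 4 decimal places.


beta = 1.9785, eta = 729.55, t = 119
t/eta = 119 / 729.55 = 0.1631
(t/eta)^beta = 0.1631^1.9785 = 0.0277
R(t) = exp(-0.0277)
R(t) = 0.9727

0.9727


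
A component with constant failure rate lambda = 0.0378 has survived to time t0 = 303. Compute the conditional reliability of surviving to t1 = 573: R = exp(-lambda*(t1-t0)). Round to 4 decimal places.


lambda = 0.0378
t0 = 303, t1 = 573
t1 - t0 = 270
lambda * (t1-t0) = 0.0378 * 270 = 10.206
R = exp(-10.206)
R = 0.0

0.0


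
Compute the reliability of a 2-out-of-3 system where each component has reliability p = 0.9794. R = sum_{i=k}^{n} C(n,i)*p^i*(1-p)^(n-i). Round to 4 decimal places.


k = 2, n = 3, p = 0.9794
i=2: C(3,2)=3 * 0.9794^2 * 0.0206^1 = 0.0593
i=3: C(3,3)=1 * 0.9794^3 * 0.0206^0 = 0.9395
R = sum of terms = 0.9987

0.9987


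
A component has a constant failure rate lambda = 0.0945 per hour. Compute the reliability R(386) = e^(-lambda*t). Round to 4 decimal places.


lambda = 0.0945
t = 386
lambda * t = 36.477
R(t) = e^(-36.477)
R(t) = 0.0

0.0


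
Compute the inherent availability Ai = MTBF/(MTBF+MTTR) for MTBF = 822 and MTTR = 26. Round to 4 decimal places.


MTBF = 822
MTTR = 26
MTBF + MTTR = 848
Ai = 822 / 848
Ai = 0.9693

0.9693


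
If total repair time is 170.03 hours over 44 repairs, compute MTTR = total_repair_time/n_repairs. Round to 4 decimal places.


total_repair_time = 170.03
n_repairs = 44
MTTR = 170.03 / 44
MTTR = 3.8643

3.8643


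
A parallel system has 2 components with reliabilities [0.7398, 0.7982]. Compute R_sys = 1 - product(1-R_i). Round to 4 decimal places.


Components: [0.7398, 0.7982]
(1 - 0.7398) = 0.2602, running product = 0.2602
(1 - 0.7982) = 0.2018, running product = 0.0525
Product of (1-R_i) = 0.0525
R_sys = 1 - 0.0525 = 0.9475

0.9475


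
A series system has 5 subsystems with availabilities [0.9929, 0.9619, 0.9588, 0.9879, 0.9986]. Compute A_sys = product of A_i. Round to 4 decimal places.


Subsystems: [0.9929, 0.9619, 0.9588, 0.9879, 0.9986]
After subsystem 1 (A=0.9929): product = 0.9929
After subsystem 2 (A=0.9619): product = 0.9551
After subsystem 3 (A=0.9588): product = 0.9157
After subsystem 4 (A=0.9879): product = 0.9046
After subsystem 5 (A=0.9986): product = 0.9034
A_sys = 0.9034

0.9034


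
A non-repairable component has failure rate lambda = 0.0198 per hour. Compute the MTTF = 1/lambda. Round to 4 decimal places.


lambda = 0.0198
MTTF = 1 / 0.0198
MTTF = 50.5051

50.5051


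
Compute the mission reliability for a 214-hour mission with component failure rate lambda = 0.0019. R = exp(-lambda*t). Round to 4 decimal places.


lambda = 0.0019
mission_time = 214
lambda * t = 0.0019 * 214 = 0.4066
R = exp(-0.4066)
R = 0.6659

0.6659


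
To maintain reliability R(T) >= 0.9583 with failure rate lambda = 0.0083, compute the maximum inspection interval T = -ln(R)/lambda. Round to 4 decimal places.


R_target = 0.9583
lambda = 0.0083
-ln(0.9583) = 0.0426
T = 0.0426 / 0.0083
T = 5.1319

5.1319


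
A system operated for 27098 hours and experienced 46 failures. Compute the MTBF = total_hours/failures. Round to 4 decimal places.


total_hours = 27098
failures = 46
MTBF = 27098 / 46
MTBF = 589.087

589.087


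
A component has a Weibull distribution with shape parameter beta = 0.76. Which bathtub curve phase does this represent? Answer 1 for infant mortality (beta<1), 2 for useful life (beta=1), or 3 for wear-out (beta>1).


beta = 0.76
Compare beta to 1:
beta < 1 => infant mortality (phase 1)
beta = 1 => useful life (phase 2)
beta > 1 => wear-out (phase 3)
Since beta = 0.76, this is infant mortality (decreasing failure rate)
Phase = 1

1


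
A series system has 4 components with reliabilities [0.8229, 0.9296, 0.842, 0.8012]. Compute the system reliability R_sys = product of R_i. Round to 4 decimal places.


Components: [0.8229, 0.9296, 0.842, 0.8012]
After component 1 (R=0.8229): product = 0.8229
After component 2 (R=0.9296): product = 0.765
After component 3 (R=0.842): product = 0.6441
After component 4 (R=0.8012): product = 0.5161
R_sys = 0.5161

0.5161


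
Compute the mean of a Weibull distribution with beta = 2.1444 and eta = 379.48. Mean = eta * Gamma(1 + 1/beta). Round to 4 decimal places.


beta = 2.1444, eta = 379.48
1/beta = 0.4663
1 + 1/beta = 1.4663
Gamma(1.4663) = 0.8856
Mean = 379.48 * 0.8856
Mean = 336.0723

336.0723


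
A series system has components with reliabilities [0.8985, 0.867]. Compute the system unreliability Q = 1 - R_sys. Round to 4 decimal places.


Components: [0.8985, 0.867]
After component 1: product = 0.8985
After component 2: product = 0.779
R_sys = 0.779
Q = 1 - 0.779 = 0.221

0.221


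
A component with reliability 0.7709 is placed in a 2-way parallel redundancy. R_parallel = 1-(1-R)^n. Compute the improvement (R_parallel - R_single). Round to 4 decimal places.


R_single = 0.7709, n = 2
1 - R_single = 0.2291
(1 - R_single)^n = 0.2291^2 = 0.0525
R_parallel = 1 - 0.0525 = 0.9475
Improvement = 0.9475 - 0.7709
Improvement = 0.1766

0.1766


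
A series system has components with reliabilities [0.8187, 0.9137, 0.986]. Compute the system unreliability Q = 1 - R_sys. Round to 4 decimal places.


Components: [0.8187, 0.9137, 0.986]
After component 1: product = 0.8187
After component 2: product = 0.748
After component 3: product = 0.7376
R_sys = 0.7376
Q = 1 - 0.7376 = 0.2624

0.2624


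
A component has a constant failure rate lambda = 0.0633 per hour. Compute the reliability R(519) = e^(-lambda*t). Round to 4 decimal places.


lambda = 0.0633
t = 519
lambda * t = 32.8527
R(t) = e^(-32.8527)
R(t) = 0.0

0.0


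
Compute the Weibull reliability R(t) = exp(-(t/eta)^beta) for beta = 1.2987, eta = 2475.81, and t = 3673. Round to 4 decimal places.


beta = 1.2987, eta = 2475.81, t = 3673
t/eta = 3673 / 2475.81 = 1.4836
(t/eta)^beta = 1.4836^1.2987 = 1.6691
R(t) = exp(-1.6691)
R(t) = 0.1884

0.1884


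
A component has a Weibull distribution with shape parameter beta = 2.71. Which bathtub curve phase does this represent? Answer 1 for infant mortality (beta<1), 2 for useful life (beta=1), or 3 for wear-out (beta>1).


beta = 2.71
Compare beta to 1:
beta < 1 => infant mortality (phase 1)
beta = 1 => useful life (phase 2)
beta > 1 => wear-out (phase 3)
Since beta = 2.71, this is wear-out (increasing failure rate)
Phase = 3

3


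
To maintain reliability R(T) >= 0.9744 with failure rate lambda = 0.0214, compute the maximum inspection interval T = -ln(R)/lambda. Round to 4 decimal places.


R_target = 0.9744
lambda = 0.0214
-ln(0.9744) = 0.0259
T = 0.0259 / 0.0214
T = 1.2118

1.2118


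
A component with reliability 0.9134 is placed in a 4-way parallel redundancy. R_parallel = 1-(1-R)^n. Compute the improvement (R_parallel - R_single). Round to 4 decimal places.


R_single = 0.9134, n = 4
1 - R_single = 0.0866
(1 - R_single)^n = 0.0866^4 = 0.0001
R_parallel = 1 - 0.0001 = 0.9999
Improvement = 0.9999 - 0.9134
Improvement = 0.0865

0.0865


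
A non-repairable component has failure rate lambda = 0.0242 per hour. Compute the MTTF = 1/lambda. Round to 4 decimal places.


lambda = 0.0242
MTTF = 1 / 0.0242
MTTF = 41.3223

41.3223


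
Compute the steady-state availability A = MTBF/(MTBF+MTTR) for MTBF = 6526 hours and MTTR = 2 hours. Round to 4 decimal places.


MTBF = 6526
MTTR = 2
MTBF + MTTR = 6528
A = 6526 / 6528
A = 0.9997

0.9997


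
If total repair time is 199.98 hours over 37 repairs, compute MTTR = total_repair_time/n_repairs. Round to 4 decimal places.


total_repair_time = 199.98
n_repairs = 37
MTTR = 199.98 / 37
MTTR = 5.4049

5.4049


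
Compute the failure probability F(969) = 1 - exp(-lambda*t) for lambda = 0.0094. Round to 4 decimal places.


lambda = 0.0094, t = 969
lambda * t = 9.1086
exp(-9.1086) = 0.0001
F(t) = 1 - 0.0001
F(t) = 0.9999

0.9999


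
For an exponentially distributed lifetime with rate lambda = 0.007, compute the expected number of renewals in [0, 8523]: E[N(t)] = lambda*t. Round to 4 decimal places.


lambda = 0.007
t = 8523
E[N(t)] = lambda * t
E[N(t)] = 0.007 * 8523
E[N(t)] = 59.661

59.661


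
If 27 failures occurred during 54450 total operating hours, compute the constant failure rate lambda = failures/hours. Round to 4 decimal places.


failures = 27
total_hours = 54450
lambda = 27 / 54450
lambda = 0.0005

0.0005


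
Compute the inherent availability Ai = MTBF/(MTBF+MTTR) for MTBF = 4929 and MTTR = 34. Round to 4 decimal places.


MTBF = 4929
MTTR = 34
MTBF + MTTR = 4963
Ai = 4929 / 4963
Ai = 0.9931

0.9931


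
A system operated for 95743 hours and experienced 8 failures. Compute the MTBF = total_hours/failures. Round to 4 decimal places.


total_hours = 95743
failures = 8
MTBF = 95743 / 8
MTBF = 11967.875

11967.875


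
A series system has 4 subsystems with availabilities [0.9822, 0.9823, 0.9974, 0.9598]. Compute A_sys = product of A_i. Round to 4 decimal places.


Subsystems: [0.9822, 0.9823, 0.9974, 0.9598]
After subsystem 1 (A=0.9822): product = 0.9822
After subsystem 2 (A=0.9823): product = 0.9648
After subsystem 3 (A=0.9974): product = 0.9623
After subsystem 4 (A=0.9598): product = 0.9236
A_sys = 0.9236

0.9236


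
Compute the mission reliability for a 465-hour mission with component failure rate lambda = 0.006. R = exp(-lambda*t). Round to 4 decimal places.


lambda = 0.006
mission_time = 465
lambda * t = 0.006 * 465 = 2.79
R = exp(-2.79)
R = 0.0614

0.0614


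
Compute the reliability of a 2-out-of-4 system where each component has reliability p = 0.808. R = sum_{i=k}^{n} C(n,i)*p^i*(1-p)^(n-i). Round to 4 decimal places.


k = 2, n = 4, p = 0.808
i=2: C(4,2)=6 * 0.808^2 * 0.192^2 = 0.1444
i=3: C(4,3)=4 * 0.808^3 * 0.192^1 = 0.4051
i=4: C(4,4)=1 * 0.808^4 * 0.192^0 = 0.4262
R = sum of terms = 0.9758

0.9758


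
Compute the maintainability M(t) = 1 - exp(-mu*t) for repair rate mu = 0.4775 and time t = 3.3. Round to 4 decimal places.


mu = 0.4775, t = 3.3
mu * t = 0.4775 * 3.3 = 1.5757
exp(-1.5757) = 0.2069
M(t) = 1 - 0.2069
M(t) = 0.7931

0.7931


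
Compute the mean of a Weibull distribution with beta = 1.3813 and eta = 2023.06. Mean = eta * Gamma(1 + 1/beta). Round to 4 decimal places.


beta = 1.3813, eta = 2023.06
1/beta = 0.724
1 + 1/beta = 1.724
Gamma(1.724) = 0.9134
Mean = 2023.06 * 0.9134
Mean = 1847.8553

1847.8553


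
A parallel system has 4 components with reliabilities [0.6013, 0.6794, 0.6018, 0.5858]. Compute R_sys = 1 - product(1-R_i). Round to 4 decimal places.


Components: [0.6013, 0.6794, 0.6018, 0.5858]
(1 - 0.6013) = 0.3987, running product = 0.3987
(1 - 0.6794) = 0.3206, running product = 0.1278
(1 - 0.6018) = 0.3982, running product = 0.0509
(1 - 0.5858) = 0.4142, running product = 0.0211
Product of (1-R_i) = 0.0211
R_sys = 1 - 0.0211 = 0.9789

0.9789


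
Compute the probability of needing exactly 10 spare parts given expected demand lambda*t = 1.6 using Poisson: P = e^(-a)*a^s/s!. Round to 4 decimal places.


a = 1.6, s = 10
e^(-a) = e^(-1.6) = 0.2019
a^s = 1.6^10 = 109.9512
s! = 3628800
P = 0.2019 * 109.9512 / 3628800
P = 0.0

0.0


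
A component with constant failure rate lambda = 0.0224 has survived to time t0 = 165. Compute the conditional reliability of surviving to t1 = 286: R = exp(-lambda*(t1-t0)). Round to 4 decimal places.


lambda = 0.0224
t0 = 165, t1 = 286
t1 - t0 = 121
lambda * (t1-t0) = 0.0224 * 121 = 2.7104
R = exp(-2.7104)
R = 0.0665

0.0665


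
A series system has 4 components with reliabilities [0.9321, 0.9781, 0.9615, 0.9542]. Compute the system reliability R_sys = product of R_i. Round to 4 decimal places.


Components: [0.9321, 0.9781, 0.9615, 0.9542]
After component 1 (R=0.9321): product = 0.9321
After component 2 (R=0.9781): product = 0.9117
After component 3 (R=0.9615): product = 0.8766
After component 4 (R=0.9542): product = 0.8364
R_sys = 0.8364

0.8364


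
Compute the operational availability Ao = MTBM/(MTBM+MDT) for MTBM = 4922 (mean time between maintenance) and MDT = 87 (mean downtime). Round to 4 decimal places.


MTBM = 4922
MDT = 87
MTBM + MDT = 5009
Ao = 4922 / 5009
Ao = 0.9826

0.9826


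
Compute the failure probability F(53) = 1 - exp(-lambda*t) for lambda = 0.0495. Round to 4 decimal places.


lambda = 0.0495, t = 53
lambda * t = 2.6235
exp(-2.6235) = 0.0725
F(t) = 1 - 0.0725
F(t) = 0.9275

0.9275


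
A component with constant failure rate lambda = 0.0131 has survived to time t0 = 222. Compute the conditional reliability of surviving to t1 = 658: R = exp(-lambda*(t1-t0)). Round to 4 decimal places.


lambda = 0.0131
t0 = 222, t1 = 658
t1 - t0 = 436
lambda * (t1-t0) = 0.0131 * 436 = 5.7116
R = exp(-5.7116)
R = 0.0033

0.0033


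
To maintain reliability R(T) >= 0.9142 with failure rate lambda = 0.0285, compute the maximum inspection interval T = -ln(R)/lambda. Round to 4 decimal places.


R_target = 0.9142
lambda = 0.0285
-ln(0.9142) = 0.0897
T = 0.0897 / 0.0285
T = 3.1476

3.1476


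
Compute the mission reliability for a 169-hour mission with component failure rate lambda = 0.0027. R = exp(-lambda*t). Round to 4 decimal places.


lambda = 0.0027
mission_time = 169
lambda * t = 0.0027 * 169 = 0.4563
R = exp(-0.4563)
R = 0.6336

0.6336


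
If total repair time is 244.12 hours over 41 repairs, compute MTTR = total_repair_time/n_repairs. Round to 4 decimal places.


total_repair_time = 244.12
n_repairs = 41
MTTR = 244.12 / 41
MTTR = 5.9541

5.9541


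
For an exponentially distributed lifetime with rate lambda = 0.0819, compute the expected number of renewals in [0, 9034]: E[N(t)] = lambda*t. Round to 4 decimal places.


lambda = 0.0819
t = 9034
E[N(t)] = lambda * t
E[N(t)] = 0.0819 * 9034
E[N(t)] = 739.8846

739.8846


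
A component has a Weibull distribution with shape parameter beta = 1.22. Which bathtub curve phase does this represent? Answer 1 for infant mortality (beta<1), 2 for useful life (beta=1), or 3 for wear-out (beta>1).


beta = 1.22
Compare beta to 1:
beta < 1 => infant mortality (phase 1)
beta = 1 => useful life (phase 2)
beta > 1 => wear-out (phase 3)
Since beta = 1.22, this is wear-out (increasing failure rate)
Phase = 3

3


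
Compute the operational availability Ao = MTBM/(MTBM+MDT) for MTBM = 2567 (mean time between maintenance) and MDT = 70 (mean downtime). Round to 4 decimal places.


MTBM = 2567
MDT = 70
MTBM + MDT = 2637
Ao = 2567 / 2637
Ao = 0.9735

0.9735


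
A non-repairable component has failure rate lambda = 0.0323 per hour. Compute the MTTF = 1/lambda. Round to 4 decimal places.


lambda = 0.0323
MTTF = 1 / 0.0323
MTTF = 30.9598

30.9598


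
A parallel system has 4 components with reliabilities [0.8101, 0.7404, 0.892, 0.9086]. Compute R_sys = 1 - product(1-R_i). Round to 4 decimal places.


Components: [0.8101, 0.7404, 0.892, 0.9086]
(1 - 0.8101) = 0.1899, running product = 0.1899
(1 - 0.7404) = 0.2596, running product = 0.0493
(1 - 0.892) = 0.108, running product = 0.0053
(1 - 0.9086) = 0.0914, running product = 0.0005
Product of (1-R_i) = 0.0005
R_sys = 1 - 0.0005 = 0.9995

0.9995


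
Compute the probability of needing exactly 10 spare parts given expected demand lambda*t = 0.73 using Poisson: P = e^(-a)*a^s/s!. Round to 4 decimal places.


a = 0.73, s = 10
e^(-a) = e^(-0.73) = 0.4819
a^s = 0.73^10 = 0.043
s! = 3628800
P = 0.4819 * 0.043 / 3628800
P = 0.0

0.0


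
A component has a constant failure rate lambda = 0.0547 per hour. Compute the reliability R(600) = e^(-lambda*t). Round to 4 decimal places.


lambda = 0.0547
t = 600
lambda * t = 32.82
R(t) = e^(-32.82)
R(t) = 0.0

0.0


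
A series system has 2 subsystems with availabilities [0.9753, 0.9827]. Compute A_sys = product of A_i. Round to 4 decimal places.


Subsystems: [0.9753, 0.9827]
After subsystem 1 (A=0.9753): product = 0.9753
After subsystem 2 (A=0.9827): product = 0.9584
A_sys = 0.9584

0.9584


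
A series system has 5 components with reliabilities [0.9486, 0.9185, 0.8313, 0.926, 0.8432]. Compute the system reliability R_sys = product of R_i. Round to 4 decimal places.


Components: [0.9486, 0.9185, 0.8313, 0.926, 0.8432]
After component 1 (R=0.9486): product = 0.9486
After component 2 (R=0.9185): product = 0.8713
After component 3 (R=0.8313): product = 0.7243
After component 4 (R=0.926): product = 0.6707
After component 5 (R=0.8432): product = 0.5655
R_sys = 0.5655

0.5655


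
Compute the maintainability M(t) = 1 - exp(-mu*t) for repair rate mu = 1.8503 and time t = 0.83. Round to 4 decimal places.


mu = 1.8503, t = 0.83
mu * t = 1.8503 * 0.83 = 1.5357
exp(-1.5357) = 0.2153
M(t) = 1 - 0.2153
M(t) = 0.7847

0.7847


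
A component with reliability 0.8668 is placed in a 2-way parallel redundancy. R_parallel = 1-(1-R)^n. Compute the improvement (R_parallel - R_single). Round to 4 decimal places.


R_single = 0.8668, n = 2
1 - R_single = 0.1332
(1 - R_single)^n = 0.1332^2 = 0.0177
R_parallel = 1 - 0.0177 = 0.9823
Improvement = 0.9823 - 0.8668
Improvement = 0.1155

0.1155


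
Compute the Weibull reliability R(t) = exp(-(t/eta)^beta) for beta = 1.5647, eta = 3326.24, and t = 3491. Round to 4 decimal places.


beta = 1.5647, eta = 3326.24, t = 3491
t/eta = 3491 / 3326.24 = 1.0495
(t/eta)^beta = 1.0495^1.5647 = 1.0786
R(t) = exp(-1.0786)
R(t) = 0.3401

0.3401


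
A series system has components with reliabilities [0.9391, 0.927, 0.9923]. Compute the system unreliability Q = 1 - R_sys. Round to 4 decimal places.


Components: [0.9391, 0.927, 0.9923]
After component 1: product = 0.9391
After component 2: product = 0.8705
After component 3: product = 0.8638
R_sys = 0.8638
Q = 1 - 0.8638 = 0.1362

0.1362


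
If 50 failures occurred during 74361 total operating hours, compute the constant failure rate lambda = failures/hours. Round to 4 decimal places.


failures = 50
total_hours = 74361
lambda = 50 / 74361
lambda = 0.0007

0.0007


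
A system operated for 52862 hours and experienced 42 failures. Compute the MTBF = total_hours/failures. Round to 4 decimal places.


total_hours = 52862
failures = 42
MTBF = 52862 / 42
MTBF = 1258.619

1258.619


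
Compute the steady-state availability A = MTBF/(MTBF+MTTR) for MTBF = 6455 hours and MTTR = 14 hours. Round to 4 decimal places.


MTBF = 6455
MTTR = 14
MTBF + MTTR = 6469
A = 6455 / 6469
A = 0.9978

0.9978


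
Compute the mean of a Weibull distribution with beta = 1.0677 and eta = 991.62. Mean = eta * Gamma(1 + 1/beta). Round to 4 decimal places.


beta = 1.0677, eta = 991.62
1/beta = 0.9366
1 + 1/beta = 1.9366
Gamma(1.9366) = 0.9748
Mean = 991.62 * 0.9748
Mean = 966.6595

966.6595


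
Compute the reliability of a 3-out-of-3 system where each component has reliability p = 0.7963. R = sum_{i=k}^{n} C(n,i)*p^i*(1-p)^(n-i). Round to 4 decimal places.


k = 3, n = 3, p = 0.7963
i=3: C(3,3)=1 * 0.7963^3 * 0.2037^0 = 0.5049
R = sum of terms = 0.5049

0.5049


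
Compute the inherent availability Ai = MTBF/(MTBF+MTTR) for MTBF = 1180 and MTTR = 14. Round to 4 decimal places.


MTBF = 1180
MTTR = 14
MTBF + MTTR = 1194
Ai = 1180 / 1194
Ai = 0.9883

0.9883


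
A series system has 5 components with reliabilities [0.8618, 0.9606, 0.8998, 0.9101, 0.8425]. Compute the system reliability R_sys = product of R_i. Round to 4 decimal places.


Components: [0.8618, 0.9606, 0.8998, 0.9101, 0.8425]
After component 1 (R=0.8618): product = 0.8618
After component 2 (R=0.9606): product = 0.8278
After component 3 (R=0.8998): product = 0.7449
After component 4 (R=0.9101): product = 0.6779
After component 5 (R=0.8425): product = 0.5712
R_sys = 0.5712

0.5712


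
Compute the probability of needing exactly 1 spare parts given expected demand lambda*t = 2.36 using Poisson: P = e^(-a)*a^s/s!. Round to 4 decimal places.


a = 2.36, s = 1
e^(-a) = e^(-2.36) = 0.0944
a^s = 2.36^1 = 2.36
s! = 1
P = 0.0944 * 2.36 / 1
P = 0.2228

0.2228


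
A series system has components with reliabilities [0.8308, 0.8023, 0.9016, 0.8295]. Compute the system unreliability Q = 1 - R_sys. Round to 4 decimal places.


Components: [0.8308, 0.8023, 0.9016, 0.8295]
After component 1: product = 0.8308
After component 2: product = 0.6666
After component 3: product = 0.601
After component 4: product = 0.4985
R_sys = 0.4985
Q = 1 - 0.4985 = 0.5015

0.5015


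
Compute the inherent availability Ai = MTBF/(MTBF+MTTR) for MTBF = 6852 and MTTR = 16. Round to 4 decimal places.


MTBF = 6852
MTTR = 16
MTBF + MTTR = 6868
Ai = 6852 / 6868
Ai = 0.9977

0.9977


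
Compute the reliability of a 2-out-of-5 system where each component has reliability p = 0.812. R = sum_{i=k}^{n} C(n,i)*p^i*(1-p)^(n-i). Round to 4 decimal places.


k = 2, n = 5, p = 0.812
i=2: C(5,2)=10 * 0.812^2 * 0.188^3 = 0.0438
i=3: C(5,3)=10 * 0.812^3 * 0.188^2 = 0.1892
i=4: C(5,4)=5 * 0.812^4 * 0.188^1 = 0.4087
i=5: C(5,5)=1 * 0.812^5 * 0.188^0 = 0.353
R = sum of terms = 0.9947

0.9947


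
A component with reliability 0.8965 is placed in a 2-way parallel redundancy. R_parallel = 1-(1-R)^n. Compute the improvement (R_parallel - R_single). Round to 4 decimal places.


R_single = 0.8965, n = 2
1 - R_single = 0.1035
(1 - R_single)^n = 0.1035^2 = 0.0107
R_parallel = 1 - 0.0107 = 0.9893
Improvement = 0.9893 - 0.8965
Improvement = 0.0928

0.0928


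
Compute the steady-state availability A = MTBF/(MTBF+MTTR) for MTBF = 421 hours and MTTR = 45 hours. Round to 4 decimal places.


MTBF = 421
MTTR = 45
MTBF + MTTR = 466
A = 421 / 466
A = 0.9034

0.9034


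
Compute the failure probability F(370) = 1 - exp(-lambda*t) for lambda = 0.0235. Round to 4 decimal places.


lambda = 0.0235, t = 370
lambda * t = 8.695
exp(-8.695) = 0.0002
F(t) = 1 - 0.0002
F(t) = 0.9998

0.9998


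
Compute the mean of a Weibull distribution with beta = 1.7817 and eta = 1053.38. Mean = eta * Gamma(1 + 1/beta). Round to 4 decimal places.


beta = 1.7817, eta = 1053.38
1/beta = 0.5613
1 + 1/beta = 1.5613
Gamma(1.5613) = 0.8897
Mean = 1053.38 * 0.8897
Mean = 937.2366

937.2366


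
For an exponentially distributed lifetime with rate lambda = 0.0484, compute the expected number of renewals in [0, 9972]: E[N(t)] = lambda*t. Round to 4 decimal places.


lambda = 0.0484
t = 9972
E[N(t)] = lambda * t
E[N(t)] = 0.0484 * 9972
E[N(t)] = 482.6448

482.6448


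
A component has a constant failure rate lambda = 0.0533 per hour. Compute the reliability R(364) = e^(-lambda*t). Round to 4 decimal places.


lambda = 0.0533
t = 364
lambda * t = 19.4012
R(t) = e^(-19.4012)
R(t) = 0.0

0.0


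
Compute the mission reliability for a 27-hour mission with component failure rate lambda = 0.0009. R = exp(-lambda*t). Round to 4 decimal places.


lambda = 0.0009
mission_time = 27
lambda * t = 0.0009 * 27 = 0.0243
R = exp(-0.0243)
R = 0.976

0.976


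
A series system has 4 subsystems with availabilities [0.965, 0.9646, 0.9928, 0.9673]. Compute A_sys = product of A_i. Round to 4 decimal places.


Subsystems: [0.965, 0.9646, 0.9928, 0.9673]
After subsystem 1 (A=0.965): product = 0.965
After subsystem 2 (A=0.9646): product = 0.9308
After subsystem 3 (A=0.9928): product = 0.9241
After subsystem 4 (A=0.9673): product = 0.8939
A_sys = 0.8939

0.8939


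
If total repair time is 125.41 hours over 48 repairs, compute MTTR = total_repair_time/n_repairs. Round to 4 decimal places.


total_repair_time = 125.41
n_repairs = 48
MTTR = 125.41 / 48
MTTR = 2.6127

2.6127


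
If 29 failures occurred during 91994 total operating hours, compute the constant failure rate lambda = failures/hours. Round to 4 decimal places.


failures = 29
total_hours = 91994
lambda = 29 / 91994
lambda = 0.0003

0.0003


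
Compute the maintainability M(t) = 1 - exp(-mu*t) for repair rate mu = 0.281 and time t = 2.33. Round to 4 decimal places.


mu = 0.281, t = 2.33
mu * t = 0.281 * 2.33 = 0.6547
exp(-0.6547) = 0.5196
M(t) = 1 - 0.5196
M(t) = 0.4804

0.4804


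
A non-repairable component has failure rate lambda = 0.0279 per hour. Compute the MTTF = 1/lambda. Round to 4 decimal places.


lambda = 0.0279
MTTF = 1 / 0.0279
MTTF = 35.8423

35.8423


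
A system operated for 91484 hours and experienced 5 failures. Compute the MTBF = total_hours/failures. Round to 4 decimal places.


total_hours = 91484
failures = 5
MTBF = 91484 / 5
MTBF = 18296.8

18296.8


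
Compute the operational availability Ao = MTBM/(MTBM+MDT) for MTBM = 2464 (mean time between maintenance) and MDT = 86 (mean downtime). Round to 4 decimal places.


MTBM = 2464
MDT = 86
MTBM + MDT = 2550
Ao = 2464 / 2550
Ao = 0.9663

0.9663


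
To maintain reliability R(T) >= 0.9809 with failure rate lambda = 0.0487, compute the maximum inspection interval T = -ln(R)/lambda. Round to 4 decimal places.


R_target = 0.9809
lambda = 0.0487
-ln(0.9809) = 0.0193
T = 0.0193 / 0.0487
T = 0.396

0.396


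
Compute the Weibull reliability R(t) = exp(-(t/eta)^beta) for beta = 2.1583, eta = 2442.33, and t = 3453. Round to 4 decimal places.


beta = 2.1583, eta = 2442.33, t = 3453
t/eta = 3453 / 2442.33 = 1.4138
(t/eta)^beta = 1.4138^2.1583 = 2.1115
R(t) = exp(-2.1115)
R(t) = 0.1211

0.1211


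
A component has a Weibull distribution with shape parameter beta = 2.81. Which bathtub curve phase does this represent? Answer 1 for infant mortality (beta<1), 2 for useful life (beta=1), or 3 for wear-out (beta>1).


beta = 2.81
Compare beta to 1:
beta < 1 => infant mortality (phase 1)
beta = 1 => useful life (phase 2)
beta > 1 => wear-out (phase 3)
Since beta = 2.81, this is wear-out (increasing failure rate)
Phase = 3

3


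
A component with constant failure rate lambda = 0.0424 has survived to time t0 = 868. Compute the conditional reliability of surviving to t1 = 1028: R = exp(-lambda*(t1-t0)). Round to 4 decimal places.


lambda = 0.0424
t0 = 868, t1 = 1028
t1 - t0 = 160
lambda * (t1-t0) = 0.0424 * 160 = 6.784
R = exp(-6.784)
R = 0.0011

0.0011


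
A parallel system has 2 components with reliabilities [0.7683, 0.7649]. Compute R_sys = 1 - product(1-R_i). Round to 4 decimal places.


Components: [0.7683, 0.7649]
(1 - 0.7683) = 0.2317, running product = 0.2317
(1 - 0.7649) = 0.2351, running product = 0.0545
Product of (1-R_i) = 0.0545
R_sys = 1 - 0.0545 = 0.9455

0.9455


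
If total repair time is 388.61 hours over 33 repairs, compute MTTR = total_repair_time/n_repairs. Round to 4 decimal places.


total_repair_time = 388.61
n_repairs = 33
MTTR = 388.61 / 33
MTTR = 11.7761

11.7761


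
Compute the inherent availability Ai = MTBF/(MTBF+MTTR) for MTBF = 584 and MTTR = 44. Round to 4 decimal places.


MTBF = 584
MTTR = 44
MTBF + MTTR = 628
Ai = 584 / 628
Ai = 0.9299

0.9299


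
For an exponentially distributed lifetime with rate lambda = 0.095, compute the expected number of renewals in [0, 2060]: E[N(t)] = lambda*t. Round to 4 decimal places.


lambda = 0.095
t = 2060
E[N(t)] = lambda * t
E[N(t)] = 0.095 * 2060
E[N(t)] = 195.7

195.7


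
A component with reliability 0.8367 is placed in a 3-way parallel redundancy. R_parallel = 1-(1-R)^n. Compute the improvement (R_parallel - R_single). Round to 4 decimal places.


R_single = 0.8367, n = 3
1 - R_single = 0.1633
(1 - R_single)^n = 0.1633^3 = 0.0044
R_parallel = 1 - 0.0044 = 0.9956
Improvement = 0.9956 - 0.8367
Improvement = 0.1589

0.1589


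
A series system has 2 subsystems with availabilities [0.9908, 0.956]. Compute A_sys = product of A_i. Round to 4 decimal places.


Subsystems: [0.9908, 0.956]
After subsystem 1 (A=0.9908): product = 0.9908
After subsystem 2 (A=0.956): product = 0.9472
A_sys = 0.9472

0.9472


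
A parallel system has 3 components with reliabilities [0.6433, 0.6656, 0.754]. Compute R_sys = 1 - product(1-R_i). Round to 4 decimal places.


Components: [0.6433, 0.6656, 0.754]
(1 - 0.6433) = 0.3567, running product = 0.3567
(1 - 0.6656) = 0.3344, running product = 0.1193
(1 - 0.754) = 0.246, running product = 0.0293
Product of (1-R_i) = 0.0293
R_sys = 1 - 0.0293 = 0.9707

0.9707


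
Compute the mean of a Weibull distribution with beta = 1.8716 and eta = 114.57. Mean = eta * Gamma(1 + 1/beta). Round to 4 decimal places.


beta = 1.8716, eta = 114.57
1/beta = 0.5343
1 + 1/beta = 1.5343
Gamma(1.5343) = 0.8878
Mean = 114.57 * 0.8878
Mean = 101.7176

101.7176


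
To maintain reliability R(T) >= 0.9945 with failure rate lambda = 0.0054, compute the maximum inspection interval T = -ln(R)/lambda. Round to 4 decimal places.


R_target = 0.9945
lambda = 0.0054
-ln(0.9945) = 0.0055
T = 0.0055 / 0.0054
T = 1.0213

1.0213


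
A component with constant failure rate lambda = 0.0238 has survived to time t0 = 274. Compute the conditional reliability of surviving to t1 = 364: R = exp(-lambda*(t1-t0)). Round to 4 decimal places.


lambda = 0.0238
t0 = 274, t1 = 364
t1 - t0 = 90
lambda * (t1-t0) = 0.0238 * 90 = 2.142
R = exp(-2.142)
R = 0.1174

0.1174


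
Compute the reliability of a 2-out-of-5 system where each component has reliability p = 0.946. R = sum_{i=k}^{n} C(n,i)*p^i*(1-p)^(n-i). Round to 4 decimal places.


k = 2, n = 5, p = 0.946
i=2: C(5,2)=10 * 0.946^2 * 0.054^3 = 0.0014
i=3: C(5,3)=10 * 0.946^3 * 0.054^2 = 0.0247
i=4: C(5,4)=5 * 0.946^4 * 0.054^1 = 0.2162
i=5: C(5,5)=1 * 0.946^5 * 0.054^0 = 0.7576
R = sum of terms = 1.0

1.0


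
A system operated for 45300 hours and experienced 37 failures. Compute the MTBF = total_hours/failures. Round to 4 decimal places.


total_hours = 45300
failures = 37
MTBF = 45300 / 37
MTBF = 1224.3243

1224.3243


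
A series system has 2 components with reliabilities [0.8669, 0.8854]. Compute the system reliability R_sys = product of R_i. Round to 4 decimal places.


Components: [0.8669, 0.8854]
After component 1 (R=0.8669): product = 0.8669
After component 2 (R=0.8854): product = 0.7676
R_sys = 0.7676

0.7676


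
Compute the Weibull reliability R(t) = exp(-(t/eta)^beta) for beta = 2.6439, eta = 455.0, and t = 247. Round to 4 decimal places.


beta = 2.6439, eta = 455.0, t = 247
t/eta = 247 / 455.0 = 0.5429
(t/eta)^beta = 0.5429^2.6439 = 0.1989
R(t) = exp(-0.1989)
R(t) = 0.8197

0.8197


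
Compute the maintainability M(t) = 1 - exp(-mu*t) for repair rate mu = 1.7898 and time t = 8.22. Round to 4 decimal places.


mu = 1.7898, t = 8.22
mu * t = 1.7898 * 8.22 = 14.7122
exp(-14.7122) = 0.0
M(t) = 1 - 0.0
M(t) = 1.0

1.0


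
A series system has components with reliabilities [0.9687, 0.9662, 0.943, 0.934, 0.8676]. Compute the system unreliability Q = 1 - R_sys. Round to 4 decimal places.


Components: [0.9687, 0.9662, 0.943, 0.934, 0.8676]
After component 1: product = 0.9687
After component 2: product = 0.936
After component 3: product = 0.8826
After component 4: product = 0.8244
After component 5: product = 0.7152
R_sys = 0.7152
Q = 1 - 0.7152 = 0.2848

0.2848


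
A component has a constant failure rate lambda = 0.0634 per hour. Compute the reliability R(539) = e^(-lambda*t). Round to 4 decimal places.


lambda = 0.0634
t = 539
lambda * t = 34.1726
R(t) = e^(-34.1726)
R(t) = 0.0

0.0


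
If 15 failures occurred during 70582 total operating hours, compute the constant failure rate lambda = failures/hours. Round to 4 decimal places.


failures = 15
total_hours = 70582
lambda = 15 / 70582
lambda = 0.0002

0.0002


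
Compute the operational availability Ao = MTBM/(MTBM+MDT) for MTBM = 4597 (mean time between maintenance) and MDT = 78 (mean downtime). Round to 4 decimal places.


MTBM = 4597
MDT = 78
MTBM + MDT = 4675
Ao = 4597 / 4675
Ao = 0.9833

0.9833


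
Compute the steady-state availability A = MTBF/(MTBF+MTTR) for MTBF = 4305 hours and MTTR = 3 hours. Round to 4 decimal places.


MTBF = 4305
MTTR = 3
MTBF + MTTR = 4308
A = 4305 / 4308
A = 0.9993

0.9993


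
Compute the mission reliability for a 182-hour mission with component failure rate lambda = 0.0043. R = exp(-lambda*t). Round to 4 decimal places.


lambda = 0.0043
mission_time = 182
lambda * t = 0.0043 * 182 = 0.7826
R = exp(-0.7826)
R = 0.4572

0.4572


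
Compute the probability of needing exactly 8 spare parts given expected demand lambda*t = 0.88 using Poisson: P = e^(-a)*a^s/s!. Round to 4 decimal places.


a = 0.88, s = 8
e^(-a) = e^(-0.88) = 0.4148
a^s = 0.88^8 = 0.3596
s! = 40320
P = 0.4148 * 0.3596 / 40320
P = 0.0

0.0


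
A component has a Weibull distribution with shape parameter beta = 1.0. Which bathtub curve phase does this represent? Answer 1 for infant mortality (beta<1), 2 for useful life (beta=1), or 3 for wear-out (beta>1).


beta = 1.0
Compare beta to 1:
beta < 1 => infant mortality (phase 1)
beta = 1 => useful life (phase 2)
beta > 1 => wear-out (phase 3)
Since beta = 1.0, this is useful life (constant failure rate)
Phase = 2

2


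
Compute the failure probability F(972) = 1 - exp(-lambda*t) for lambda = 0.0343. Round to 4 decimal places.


lambda = 0.0343, t = 972
lambda * t = 33.3396
exp(-33.3396) = 0.0
F(t) = 1 - 0.0
F(t) = 1.0

1.0


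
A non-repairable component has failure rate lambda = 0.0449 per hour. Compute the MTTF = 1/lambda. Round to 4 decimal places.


lambda = 0.0449
MTTF = 1 / 0.0449
MTTF = 22.2717

22.2717


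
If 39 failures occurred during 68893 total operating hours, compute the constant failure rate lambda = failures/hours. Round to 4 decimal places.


failures = 39
total_hours = 68893
lambda = 39 / 68893
lambda = 0.0006

0.0006


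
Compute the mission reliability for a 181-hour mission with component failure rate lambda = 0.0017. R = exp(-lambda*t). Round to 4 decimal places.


lambda = 0.0017
mission_time = 181
lambda * t = 0.0017 * 181 = 0.3077
R = exp(-0.3077)
R = 0.7351

0.7351


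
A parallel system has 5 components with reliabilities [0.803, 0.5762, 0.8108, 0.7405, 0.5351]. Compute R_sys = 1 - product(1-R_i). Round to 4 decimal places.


Components: [0.803, 0.5762, 0.8108, 0.7405, 0.5351]
(1 - 0.803) = 0.197, running product = 0.197
(1 - 0.5762) = 0.4238, running product = 0.0835
(1 - 0.8108) = 0.1892, running product = 0.0158
(1 - 0.7405) = 0.2595, running product = 0.0041
(1 - 0.5351) = 0.4649, running product = 0.0019
Product of (1-R_i) = 0.0019
R_sys = 1 - 0.0019 = 0.9981

0.9981


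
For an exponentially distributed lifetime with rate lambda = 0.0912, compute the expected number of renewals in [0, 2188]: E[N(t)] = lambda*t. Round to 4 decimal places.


lambda = 0.0912
t = 2188
E[N(t)] = lambda * t
E[N(t)] = 0.0912 * 2188
E[N(t)] = 199.5456

199.5456


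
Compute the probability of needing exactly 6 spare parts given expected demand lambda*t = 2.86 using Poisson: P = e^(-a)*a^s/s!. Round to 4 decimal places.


a = 2.86, s = 6
e^(-a) = e^(-2.86) = 0.0573
a^s = 2.86^6 = 547.2631
s! = 720
P = 0.0573 * 547.2631 / 720
P = 0.0435

0.0435


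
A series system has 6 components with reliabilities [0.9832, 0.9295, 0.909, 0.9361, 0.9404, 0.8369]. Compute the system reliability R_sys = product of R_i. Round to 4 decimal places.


Components: [0.9832, 0.9295, 0.909, 0.9361, 0.9404, 0.8369]
After component 1 (R=0.9832): product = 0.9832
After component 2 (R=0.9295): product = 0.9139
After component 3 (R=0.909): product = 0.8307
After component 4 (R=0.9361): product = 0.7776
After component 5 (R=0.9404): product = 0.7313
After component 6 (R=0.8369): product = 0.612
R_sys = 0.612

0.612


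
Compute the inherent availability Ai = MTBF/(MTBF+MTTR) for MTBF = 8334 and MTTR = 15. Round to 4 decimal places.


MTBF = 8334
MTTR = 15
MTBF + MTTR = 8349
Ai = 8334 / 8349
Ai = 0.9982

0.9982


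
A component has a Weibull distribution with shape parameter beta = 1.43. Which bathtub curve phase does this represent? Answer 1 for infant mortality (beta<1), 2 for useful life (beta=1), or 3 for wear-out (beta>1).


beta = 1.43
Compare beta to 1:
beta < 1 => infant mortality (phase 1)
beta = 1 => useful life (phase 2)
beta > 1 => wear-out (phase 3)
Since beta = 1.43, this is wear-out (increasing failure rate)
Phase = 3

3


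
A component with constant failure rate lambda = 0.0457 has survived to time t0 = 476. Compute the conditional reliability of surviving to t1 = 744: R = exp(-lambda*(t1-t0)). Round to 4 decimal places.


lambda = 0.0457
t0 = 476, t1 = 744
t1 - t0 = 268
lambda * (t1-t0) = 0.0457 * 268 = 12.2476
R = exp(-12.2476)
R = 0.0

0.0


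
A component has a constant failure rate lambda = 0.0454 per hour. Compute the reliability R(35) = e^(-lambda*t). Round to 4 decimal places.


lambda = 0.0454
t = 35
lambda * t = 1.589
R(t) = e^(-1.589)
R(t) = 0.2041

0.2041


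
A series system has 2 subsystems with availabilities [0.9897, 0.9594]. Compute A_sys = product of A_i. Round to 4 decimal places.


Subsystems: [0.9897, 0.9594]
After subsystem 1 (A=0.9897): product = 0.9897
After subsystem 2 (A=0.9594): product = 0.9495
A_sys = 0.9495

0.9495


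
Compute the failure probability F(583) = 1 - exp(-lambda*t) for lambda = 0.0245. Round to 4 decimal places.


lambda = 0.0245, t = 583
lambda * t = 14.2835
exp(-14.2835) = 0.0
F(t) = 1 - 0.0
F(t) = 1.0

1.0


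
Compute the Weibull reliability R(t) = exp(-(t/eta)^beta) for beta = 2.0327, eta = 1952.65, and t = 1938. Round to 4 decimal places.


beta = 2.0327, eta = 1952.65, t = 1938
t/eta = 1938 / 1952.65 = 0.9925
(t/eta)^beta = 0.9925^2.0327 = 0.9848
R(t) = exp(-0.9848)
R(t) = 0.3735

0.3735


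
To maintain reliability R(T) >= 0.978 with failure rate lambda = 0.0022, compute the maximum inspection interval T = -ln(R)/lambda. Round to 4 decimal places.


R_target = 0.978
lambda = 0.0022
-ln(0.978) = 0.0222
T = 0.0222 / 0.0022
T = 10.1116

10.1116


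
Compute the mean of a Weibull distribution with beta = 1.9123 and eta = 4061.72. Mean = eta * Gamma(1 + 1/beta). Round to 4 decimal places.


beta = 1.9123, eta = 4061.72
1/beta = 0.5229
1 + 1/beta = 1.5229
Gamma(1.5229) = 0.8872
Mean = 4061.72 * 0.8872
Mean = 3603.4984

3603.4984


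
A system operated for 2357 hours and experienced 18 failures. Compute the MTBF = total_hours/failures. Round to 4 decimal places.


total_hours = 2357
failures = 18
MTBF = 2357 / 18
MTBF = 130.9444

130.9444
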